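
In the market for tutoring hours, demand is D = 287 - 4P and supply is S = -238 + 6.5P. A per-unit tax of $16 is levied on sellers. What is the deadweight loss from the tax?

Pre-tax equilibrium: P* = 50, Q* = 87.
Tax on sellers shifts supply to S = -238 + 6.5(P − 16) = -342 + 6.5P.
287 - 4P = -342 + 6.5P gives buyer price Pb = 1258/21; sellers receive Ps = 1258/21 − 16 = 922/21.
New quantity: Q = 287 − 4(1258/21) = 995/21.
DWL = ½ × 16 × (87 − 995/21) = 6656/21.

Deadweight loss = 6656/21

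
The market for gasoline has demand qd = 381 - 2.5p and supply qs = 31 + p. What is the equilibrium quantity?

q* = 131

Set qd = qs: 381 - 2.5p = 31 + p.
350 = 3.5p, so p* = 100.
q* = 381 − 2.5(100) = 131.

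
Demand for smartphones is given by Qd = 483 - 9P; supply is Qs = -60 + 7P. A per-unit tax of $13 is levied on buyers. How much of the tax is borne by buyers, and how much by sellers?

Pre-tax equilibrium: P* = 33.9375, Q* = 177.5625.
Tax on buyers shifts demand to Qd = 483 − 9(P + 13) = 366 - 9P.
366 - 9P = -60 + 7P gives seller price Ps = 26.625; buyers pay Pb = 26.625 + 13 = 39.625.
New quantity: Q = 483 − 9(39.625) = 126.375.
Buyer burden = 39.625 − 33.9375 = 5.6875; seller burden = 33.9375 − 26.625 = 7.3125.

Buyers bear $5.6875, sellers bear $7.3125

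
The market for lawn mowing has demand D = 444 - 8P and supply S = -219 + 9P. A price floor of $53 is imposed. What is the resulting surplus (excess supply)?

Surplus = 238

Equilibrium price would be P* = 39, so the floor at 53 binds.
At P = 53: D = 20, S = 258.
Surplus = 258 − 20 = 238.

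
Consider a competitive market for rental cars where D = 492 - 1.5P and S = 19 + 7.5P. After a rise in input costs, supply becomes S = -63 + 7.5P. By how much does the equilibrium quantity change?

ΔQ = -41/3

Original equilibrium: P* = 473/9, Q* = 2479/6.
New equilibrium: 492 - 1.5P = -63 + 7.5P, so 555 = 9P and P' = 185/3; Q' = 492 − 1.5(185/3) = 399.5.
Change in quantity: 399.5 − 2479/6 = -41/3.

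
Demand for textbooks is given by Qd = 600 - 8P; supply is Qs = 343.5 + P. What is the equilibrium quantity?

Q* = 372

Set Qd = Qs: 600 - 8P = 343.5 + P.
256.5 = 9P, so P* = 28.5.
Q* = 600 − 8(28.5) = 372.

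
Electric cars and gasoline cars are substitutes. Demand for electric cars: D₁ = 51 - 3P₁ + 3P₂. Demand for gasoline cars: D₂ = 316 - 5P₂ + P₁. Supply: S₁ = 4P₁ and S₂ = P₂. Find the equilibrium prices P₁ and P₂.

Market 1: 51 - 3P₁ + 3P₂ = 4P₁ → 7P₁ - 3P₂ = 51.
Market 2: 6P₂ - P₁ = 316.
Eliminating P₂: 6×(1) + 3×(2) gives 39P₁ = 1254, so P₁ = 418/13.
Back-substitute into (2): P₂ = (316 + 1×418/13) / 6 = 2263/39.

P₁ = 418/13, P₂ = 2263/39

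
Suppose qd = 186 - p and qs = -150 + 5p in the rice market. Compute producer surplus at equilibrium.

Producer surplus = 1690

Equilibrium: 186 - p = -150 + 5p gives p* = 56, q* = 130.
Supply starts at p = 30 (where qs = 0).
PS = ½(56 − 30)(130) = 1690.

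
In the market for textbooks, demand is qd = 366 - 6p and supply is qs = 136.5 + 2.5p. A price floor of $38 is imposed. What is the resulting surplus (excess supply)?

Surplus = 93.5

Equilibrium price would be p* = 27, so the floor at 38 binds.
At p = 38: qd = 138, qs = 231.5.
Surplus = 231.5 − 138 = 93.5.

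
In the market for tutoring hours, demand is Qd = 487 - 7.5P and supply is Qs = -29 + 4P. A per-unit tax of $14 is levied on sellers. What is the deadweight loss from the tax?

Deadweight loss = 5880/23

Pre-tax equilibrium: P* = 1032/23, Q* = 3461/23.
Tax on sellers shifts supply to Qs = -29 + 4(P − 14) = -85 + 4P.
487 - 7.5P = -85 + 4P gives buyer price Pb = 1144/23; sellers receive Ps = 1144/23 − 14 = 822/23.
New quantity: Q = 487 − 7.5(1144/23) = 2621/23.
DWL = ½ × 14 × (3461/23 − 2621/23) = 5880/23.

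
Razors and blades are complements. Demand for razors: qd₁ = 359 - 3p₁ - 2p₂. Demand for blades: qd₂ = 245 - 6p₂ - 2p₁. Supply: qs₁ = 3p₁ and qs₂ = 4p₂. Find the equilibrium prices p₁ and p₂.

Market 1: 359 - 3p₁ - 2p₂ = 3p₁ → 6p₁ + 2p₂ = 359.
Market 2: 10p₂ + 2p₁ = 245.
Eliminating p₂: 10×(1) − 2×(2) gives 56p₁ = 3100, so p₁ = 775/14.
Back-substitute into (2): p₂ = (245 − 2×775/14) / 10 = 94/7.

p₁ = 775/14, p₂ = 94/7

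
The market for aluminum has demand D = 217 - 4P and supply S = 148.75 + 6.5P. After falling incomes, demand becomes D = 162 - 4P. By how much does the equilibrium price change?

ΔP = -110/21

Original equilibrium: P* = 6.5, Q* = 191.
New equilibrium: 162 - 4P = 148.75 + 6.5P, so 13.25 = 10.5P and P' = 53/42; Q' = 162 − 4(53/42) = 3296/21.
Change in price: 53/42 − 6.5 = -110/21.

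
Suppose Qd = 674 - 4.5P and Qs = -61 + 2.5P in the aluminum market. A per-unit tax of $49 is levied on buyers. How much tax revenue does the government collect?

Pre-tax equilibrium: P* = 105, Q* = 201.5.
Tax on buyers shifts demand to Qd = 674 − 4.5(P + 49) = 453.5 - 4.5P.
453.5 - 4.5P = -61 + 2.5P gives seller price Ps = 73.5; buyers pay Pb = 73.5 + 49 = 122.5.
New quantity: Q = 674 − 4.5(122.5) = 122.75.
Revenue = 49 × 122.75 = 6014.75.

Tax revenue = 6014.75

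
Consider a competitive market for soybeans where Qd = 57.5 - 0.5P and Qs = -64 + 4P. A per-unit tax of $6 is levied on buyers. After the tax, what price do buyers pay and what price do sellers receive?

Pre-tax equilibrium: P* = 27, Q* = 44.
Tax on buyers shifts demand to Qd = 57.5 − 0.5(P + 6) = 54.5 - 0.5P.
54.5 - 0.5P = -64 + 4P gives seller price Ps = 79/3; buyers pay Pb = 79/3 + 6 = 97/3.
New quantity: Q = 57.5 − 0.5(97/3) = 124/3.

Buyers pay 97/3, sellers receive 79/3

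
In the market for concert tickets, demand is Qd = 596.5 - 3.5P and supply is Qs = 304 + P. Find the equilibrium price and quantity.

P* = 65, Q* = 369

Set Qd = Qs: 596.5 - 3.5P = 304 + P.
292.5 = 4.5P, so P* = 65.
Q* = 596.5 − 3.5(65) = 369.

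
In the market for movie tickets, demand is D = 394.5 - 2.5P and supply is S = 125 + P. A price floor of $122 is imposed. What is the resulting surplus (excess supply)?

Equilibrium price would be P* = 77, so the floor at 122 binds.
At P = 122: D = 89.5, S = 247.
Surplus = 247 − 89.5 = 157.5.

Surplus = 157.5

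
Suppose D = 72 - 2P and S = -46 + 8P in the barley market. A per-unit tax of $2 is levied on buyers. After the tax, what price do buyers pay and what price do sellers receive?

Pre-tax equilibrium: P* = 11.8, Q* = 48.4.
Tax on buyers shifts demand to D = 72 − 2(P + 2) = 68 - 2P.
68 - 2P = -46 + 8P gives seller price Ps = 11.4; buyers pay Pb = 11.4 + 2 = 13.4.
New quantity: Q = 72 − 2(13.4) = 45.2.

Buyers pay $13.4, sellers receive $11.4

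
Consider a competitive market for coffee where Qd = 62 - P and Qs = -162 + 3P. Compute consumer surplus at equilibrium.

Equilibrium: 62 - P = -162 + 3P gives P* = 56, Q* = 6.
Demand choke price (Qd = 0): P = 62.
CS = ½(62 − 56)(6) = 18.

Consumer surplus = 18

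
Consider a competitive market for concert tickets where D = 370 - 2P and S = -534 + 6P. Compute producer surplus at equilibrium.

Producer surplus = 1728

Equilibrium: 370 - 2P = -534 + 6P gives P* = 113, Q* = 144.
Supply starts at P = 89 (where S = 0).
PS = ½(113 − 89)(144) = 1728.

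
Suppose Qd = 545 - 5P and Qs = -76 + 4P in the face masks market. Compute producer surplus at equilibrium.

Producer surplus = 5000

Equilibrium: 545 - 5P = -76 + 4P gives P* = 69, Q* = 200.
Supply starts at P = 19 (where Qs = 0).
PS = ½(69 − 19)(200) = 5000.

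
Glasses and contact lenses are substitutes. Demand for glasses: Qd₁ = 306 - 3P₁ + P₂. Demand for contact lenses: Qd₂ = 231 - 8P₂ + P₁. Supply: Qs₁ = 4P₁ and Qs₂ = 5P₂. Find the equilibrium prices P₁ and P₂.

P₁ = 1403/30, P₂ = 641/30

Market 1: 306 - 3P₁ + P₂ = 4P₁ → 7P₁ - P₂ = 306.
Market 2: 13P₂ - P₁ = 231.
Eliminating P₂: 13×(1) + 1×(2) gives 90P₁ = 4209, so P₁ = 1403/30.
Back-substitute into (2): P₂ = (231 + 1×1403/30) / 13 = 641/30.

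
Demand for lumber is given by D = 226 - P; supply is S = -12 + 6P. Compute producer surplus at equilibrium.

Equilibrium: 226 - P = -12 + 6P gives P* = 34, Q* = 192.
Supply starts at P = 2 (where S = 0).
PS = ½(34 − 2)(192) = 3072.

Producer surplus = 3072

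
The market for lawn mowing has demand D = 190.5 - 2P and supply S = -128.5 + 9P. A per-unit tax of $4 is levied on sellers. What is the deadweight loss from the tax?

Deadweight loss = 144/11

Pre-tax equilibrium: P* = 29, Q* = 132.5.
Tax on sellers shifts supply to S = -128.5 + 9(P − 4) = -164.5 + 9P.
190.5 - 2P = -164.5 + 9P gives buyer price Pb = 355/11; sellers receive Ps = 355/11 − 4 = 311/11.
New quantity: Q = 190.5 − 2(355/11) = 2771/22.
DWL = ½ × 4 × (132.5 − 2771/22) = 144/11.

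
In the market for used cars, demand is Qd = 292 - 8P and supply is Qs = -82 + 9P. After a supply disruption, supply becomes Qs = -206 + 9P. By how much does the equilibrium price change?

Original equilibrium: P* = 22, Q* = 116.
New equilibrium: 292 - 8P = -206 + 9P, so 498 = 17P and P' = 498/17; Q' = 292 − 8(498/17) = 980/17.
Change in price: 498/17 − 22 = 124/17.

ΔP = 124/17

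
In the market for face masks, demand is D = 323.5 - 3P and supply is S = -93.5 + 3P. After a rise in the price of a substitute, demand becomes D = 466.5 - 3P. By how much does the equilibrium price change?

ΔP = 143/6

Original equilibrium: P* = 69.5, Q* = 115.
New equilibrium: 466.5 - 3P = -93.5 + 3P, so 560 = 6P and P' = 280/3; Q' = 466.5 − 3(280/3) = 186.5.
Change in price: 280/3 − 69.5 = 143/6.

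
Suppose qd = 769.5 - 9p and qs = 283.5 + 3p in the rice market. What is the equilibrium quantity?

Set qd = qs: 769.5 - 9p = 283.5 + 3p.
486 = 12p, so p* = 40.5.
q* = 769.5 − 9(40.5) = 405.

q* = 405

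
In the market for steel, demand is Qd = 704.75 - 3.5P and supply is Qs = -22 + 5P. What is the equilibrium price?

Set Qd = Qs: 704.75 - 3.5P = -22 + 5P.
726.75 = 8.5P, so P* = 85.5.
Q* = 704.75 − 3.5(85.5) = 405.5.

P* = 85.5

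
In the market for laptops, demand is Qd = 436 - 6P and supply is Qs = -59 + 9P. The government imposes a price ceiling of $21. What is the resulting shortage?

Equilibrium price would be P* = 33, so the ceiling at 21 binds.
At P = 21: Qd = 436 − 6(21) = 310, Qs = -59 + 9(21) = 130.
Shortage = 310 − 130 = 180.

Shortage = 180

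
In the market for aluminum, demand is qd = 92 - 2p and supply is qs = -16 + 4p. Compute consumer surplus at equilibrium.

Equilibrium: 92 - 2p = -16 + 4p gives p* = 18, q* = 56.
Demand choke price (qd = 0): p = 46.
CS = ½(46 − 18)(56) = 784.

Consumer surplus = 784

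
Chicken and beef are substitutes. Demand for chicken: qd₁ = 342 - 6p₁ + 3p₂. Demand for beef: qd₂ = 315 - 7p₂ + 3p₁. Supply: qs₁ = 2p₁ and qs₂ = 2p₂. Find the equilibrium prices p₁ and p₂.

p₁ = 447/7, p₂ = 394/7

Market 1: 342 - 6p₁ + 3p₂ = 2p₁ → 8p₁ - 3p₂ = 342.
Market 2: 9p₂ - 3p₁ = 315.
Eliminating p₂: 9×(1) + 3×(2) gives 63p₁ = 4023, so p₁ = 447/7.
Back-substitute into (2): p₂ = (315 + 3×447/7) / 9 = 394/7.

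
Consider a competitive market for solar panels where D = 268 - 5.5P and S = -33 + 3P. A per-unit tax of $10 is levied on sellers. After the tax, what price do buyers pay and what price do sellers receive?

Pre-tax equilibrium: P* = 602/17, Q* = 1245/17.
Tax on sellers shifts supply to S = -33 + 3(P − 10) = -63 + 3P.
268 - 5.5P = -63 + 3P gives buyer price Pb = 662/17; sellers receive Ps = 662/17 − 10 = 492/17.
New quantity: Q = 268 − 5.5(662/17) = 915/17.

Buyers pay 662/17, sellers receive 492/17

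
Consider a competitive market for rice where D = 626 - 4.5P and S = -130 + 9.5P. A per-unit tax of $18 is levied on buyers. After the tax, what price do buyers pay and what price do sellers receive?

Buyers pay 927/14, sellers receive 675/14

Pre-tax equilibrium: P* = 54, Q* = 383.
Tax on buyers shifts demand to D = 626 − 4.5(P + 18) = 545 - 4.5P.
545 - 4.5P = -130 + 9.5P gives seller price Ps = 675/14; buyers pay Pb = 675/14 + 18 = 927/14.
New quantity: Q = 626 − 4.5(927/14) = 9185/28.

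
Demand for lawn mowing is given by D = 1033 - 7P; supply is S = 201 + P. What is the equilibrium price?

P* = 104

Set D = S: 1033 - 7P = 201 + P.
832 = 8P, so P* = 104.
Q* = 1033 − 7(104) = 305.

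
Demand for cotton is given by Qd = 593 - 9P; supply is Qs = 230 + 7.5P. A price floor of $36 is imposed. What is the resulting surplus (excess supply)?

Equilibrium price would be P* = 22, so the floor at 36 binds.
At P = 36: Qd = 269, Qs = 500.
Surplus = 500 − 269 = 231.

Surplus = 231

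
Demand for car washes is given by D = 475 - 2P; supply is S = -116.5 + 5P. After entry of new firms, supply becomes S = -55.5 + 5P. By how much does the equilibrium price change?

Original equilibrium: P* = 84.5, Q* = 306.
New equilibrium: 475 - 2P = -55.5 + 5P, so 530.5 = 7P and P' = 1061/14; Q' = 475 − 2(1061/14) = 2264/7.
Change in price: 1061/14 − 84.5 = -61/7.

ΔP = -61/7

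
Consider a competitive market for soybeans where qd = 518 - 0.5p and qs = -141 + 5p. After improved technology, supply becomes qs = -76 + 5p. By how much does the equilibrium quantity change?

Original equilibrium: p* = 1318/11, q* = 5039/11.
New equilibrium: 518 - 0.5p = -76 + 5p, so 594 = 5.5p and p' = 108; q' = 518 − 0.5(108) = 464.
Change in quantity: 464 − 5039/11 = 65/11.

Δq = 65/11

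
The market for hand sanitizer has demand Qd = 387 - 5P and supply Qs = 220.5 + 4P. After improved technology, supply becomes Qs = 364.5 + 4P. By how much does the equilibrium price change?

ΔP = -16

Original equilibrium: P* = 18.5, Q* = 294.5.
New equilibrium: 387 - 5P = 364.5 + 4P, so 22.5 = 9P and P' = 2.5; Q' = 387 − 5(2.5) = 374.5.
Change in price: 2.5 − 18.5 = -16.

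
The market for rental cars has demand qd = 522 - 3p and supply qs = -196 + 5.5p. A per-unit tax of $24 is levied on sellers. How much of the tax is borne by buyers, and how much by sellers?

Pre-tax equilibrium: p* = 1436/17, q* = 4566/17.
Tax on sellers shifts supply to qs = -196 + 5.5(p − 24) = -328 + 5.5p.
522 - 3p = -328 + 5.5p gives buyer price pb = 100; sellers receive ps = 100 − 24 = 76.
New quantity: q = 522 − 3(100) = 222.
Buyer burden = 100 − 1436/17 = 264/17; seller burden = 1436/17 − 76 = 144/17.

Buyers bear 264/17, sellers bear 144/17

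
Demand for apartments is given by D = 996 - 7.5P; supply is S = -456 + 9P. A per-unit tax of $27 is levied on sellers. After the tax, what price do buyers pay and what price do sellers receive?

Buyers pay 1130/11, sellers receive 833/11

Pre-tax equilibrium: P* = 88, Q* = 336.
Tax on sellers shifts supply to S = -456 + 9(P − 27) = -699 + 9P.
996 - 7.5P = -699 + 9P gives buyer price Pb = 1130/11; sellers receive Ps = 1130/11 − 27 = 833/11.
New quantity: Q = 996 − 7.5(1130/11) = 2481/11.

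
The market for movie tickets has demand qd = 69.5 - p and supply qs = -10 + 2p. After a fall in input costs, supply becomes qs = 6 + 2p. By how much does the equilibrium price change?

Original equilibrium: p* = 26.5, q* = 43.
New equilibrium: 69.5 - p = 6 + 2p, so 63.5 = 3p and p' = 127/6; q' = 69.5 − 1(127/6) = 145/3.
Change in price: 127/6 − 26.5 = -16/3.

Δp = -16/3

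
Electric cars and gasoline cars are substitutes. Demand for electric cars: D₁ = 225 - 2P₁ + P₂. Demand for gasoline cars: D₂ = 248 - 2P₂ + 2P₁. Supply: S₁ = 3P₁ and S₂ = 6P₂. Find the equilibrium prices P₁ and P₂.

Market 1: 225 - 2P₁ + P₂ = 3P₁ → 5P₁ - P₂ = 225.
Market 2: 8P₂ - 2P₁ = 248.
Eliminating P₂: 8×(1) + 1×(2) gives 38P₁ = 2048, so P₁ = 1024/19.
Back-substitute into (2): P₂ = (248 + 2×1024/19) / 8 = 845/19.

P₁ = 1024/19, P₂ = 845/19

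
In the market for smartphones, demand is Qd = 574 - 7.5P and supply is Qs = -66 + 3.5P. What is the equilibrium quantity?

Q* = 1514/11

Set Qd = Qs: 574 - 7.5P = -66 + 3.5P.
640 = 11P, so P* = 640/11.
Q* = 574 − 7.5(640/11) = 1514/11.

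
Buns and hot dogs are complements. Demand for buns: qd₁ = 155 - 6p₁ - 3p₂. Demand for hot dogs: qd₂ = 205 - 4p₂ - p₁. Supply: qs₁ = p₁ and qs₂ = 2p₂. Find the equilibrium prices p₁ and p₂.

Market 1: 155 - 6p₁ - 3p₂ = p₁ → 7p₁ + 3p₂ = 155.
Market 2: 6p₂ + p₁ = 205.
Eliminating p₂: 6×(1) − 3×(2) gives 39p₁ = 315, so p₁ = 105/13.
Back-substitute into (2): p₂ = (205 − 1×105/13) / 6 = 1280/39.

p₁ = 105/13, p₂ = 1280/39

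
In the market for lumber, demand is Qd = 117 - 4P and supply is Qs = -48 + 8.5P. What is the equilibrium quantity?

Q* = 64.2

Set Qd = Qs: 117 - 4P = -48 + 8.5P.
165 = 12.5P, so P* = 13.2.
Q* = 117 − 4(13.2) = 64.2.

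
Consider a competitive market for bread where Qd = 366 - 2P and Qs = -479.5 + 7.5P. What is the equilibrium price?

Set Qd = Qs: 366 - 2P = -479.5 + 7.5P.
845.5 = 9.5P, so P* = 89.
Q* = 366 − 2(89) = 188.

P* = 89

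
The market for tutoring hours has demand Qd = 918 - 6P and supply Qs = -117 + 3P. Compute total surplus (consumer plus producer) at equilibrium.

Equilibrium: 918 - 6P = -117 + 3P gives P* = 115, Q* = 228.
Demand choke price: P = 153; supply starts at P = 39.
CS = ½(153 − 115)(228) = 4332; PS = ½(115 − 39)(228) = 8664.

Total surplus = 12996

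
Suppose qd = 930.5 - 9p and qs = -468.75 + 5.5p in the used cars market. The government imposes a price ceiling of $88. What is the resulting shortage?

Shortage = 123.25

Equilibrium price would be p* = 96.5, so the ceiling at 88 binds.
At p = 88: qd = 930.5 − 9(88) = 138.5, qs = -468.75 + 5.5(88) = 15.25.
Shortage = 138.5 − 15.25 = 123.25.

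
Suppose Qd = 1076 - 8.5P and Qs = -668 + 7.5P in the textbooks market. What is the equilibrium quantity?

Q* = 149.5

Set Qd = Qs: 1076 - 8.5P = -668 + 7.5P.
1744 = 16P, so P* = 109.
Q* = 1076 − 8.5(109) = 149.5.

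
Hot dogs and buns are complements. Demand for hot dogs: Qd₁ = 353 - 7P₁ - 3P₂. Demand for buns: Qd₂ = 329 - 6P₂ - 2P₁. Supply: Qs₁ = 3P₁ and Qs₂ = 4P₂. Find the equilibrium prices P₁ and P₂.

P₁ = 2543/94, P₂ = 1292/47

Market 1: 353 - 7P₁ - 3P₂ = 3P₁ → 10P₁ + 3P₂ = 353.
Market 2: 10P₂ + 2P₁ = 329.
Eliminating P₂: 10×(1) − 3×(2) gives 94P₁ = 2543, so P₁ = 2543/94.
Back-substitute into (2): P₂ = (329 − 2×2543/94) / 10 = 1292/47.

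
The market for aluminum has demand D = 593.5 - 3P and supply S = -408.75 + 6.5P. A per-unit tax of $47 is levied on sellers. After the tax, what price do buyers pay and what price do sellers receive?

Buyers pay 5231/38, sellers receive 3445/38

Pre-tax equilibrium: P* = 105.5, Q* = 277.
Tax on sellers shifts supply to S = -408.75 + 6.5(P − 47) = -714.25 + 6.5P.
593.5 - 3P = -714.25 + 6.5P gives buyer price Pb = 5231/38; sellers receive Ps = 5231/38 − 47 = 3445/38.
New quantity: Q = 593.5 − 3(5231/38) = 3430/19.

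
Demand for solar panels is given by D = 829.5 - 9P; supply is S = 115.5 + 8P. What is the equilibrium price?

Set D = S: 829.5 - 9P = 115.5 + 8P.
714 = 17P, so P* = 42.
Q* = 829.5 − 9(42) = 451.5.

P* = 42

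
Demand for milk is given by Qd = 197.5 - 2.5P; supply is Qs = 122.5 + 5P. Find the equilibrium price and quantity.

Set Qd = Qs: 197.5 - 2.5P = 122.5 + 5P.
75 = 7.5P, so P* = 10.
Q* = 197.5 − 2.5(10) = 172.5.

P* = 10, Q* = 172.5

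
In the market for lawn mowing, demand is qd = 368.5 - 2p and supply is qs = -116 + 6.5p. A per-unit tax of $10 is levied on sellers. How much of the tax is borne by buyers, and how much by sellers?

Pre-tax equilibrium: p* = 57, q* = 254.5.
Tax on sellers shifts supply to qs = -116 + 6.5(p − 10) = -181 + 6.5p.
368.5 - 2p = -181 + 6.5p gives buyer price pb = 1099/17; sellers receive ps = 1099/17 − 10 = 929/17.
New quantity: q = 368.5 − 2(1099/17) = 8133/34.
Buyer burden = 1099/17 − 57 = 130/17; seller burden = 57 − 929/17 = 40/17.

Buyers bear 130/17, sellers bear 40/17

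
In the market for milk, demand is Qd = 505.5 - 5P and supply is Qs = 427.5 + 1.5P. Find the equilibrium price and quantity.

Set Qd = Qs: 505.5 - 5P = 427.5 + 1.5P.
78 = 6.5P, so P* = 12.
Q* = 505.5 − 5(12) = 445.5.

P* = 12, Q* = 445.5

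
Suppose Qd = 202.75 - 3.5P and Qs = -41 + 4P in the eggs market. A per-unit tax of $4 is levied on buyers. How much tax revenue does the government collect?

Tax revenue = 4892/15

Pre-tax equilibrium: P* = 32.5, Q* = 89.
Tax on buyers shifts demand to Qd = 202.75 − 3.5(P + 4) = 188.75 - 3.5P.
188.75 - 3.5P = -41 + 4P gives seller price Ps = 919/30; buyers pay Pb = 919/30 + 4 = 1039/30.
New quantity: Q = 202.75 − 3.5(1039/30) = 1223/15.
Revenue = 4 × 1223/15 = 4892/15.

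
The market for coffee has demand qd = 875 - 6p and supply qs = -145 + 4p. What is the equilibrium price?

p* = 102

Set qd = qs: 875 - 6p = -145 + 4p.
1020 = 10p, so p* = 102.
q* = 875 − 6(102) = 263.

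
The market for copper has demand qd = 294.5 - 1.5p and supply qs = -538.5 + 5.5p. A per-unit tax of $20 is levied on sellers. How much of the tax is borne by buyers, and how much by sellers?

Buyers bear 110/7, sellers bear 30/7

Pre-tax equilibrium: p* = 119, q* = 116.
Tax on sellers shifts supply to qs = -538.5 + 5.5(p − 20) = -648.5 + 5.5p.
294.5 - 1.5p = -648.5 + 5.5p gives buyer price pb = 943/7; sellers receive ps = 943/7 − 20 = 803/7.
New quantity: q = 294.5 − 1.5(943/7) = 647/7.
Buyer burden = 943/7 − 119 = 110/7; seller burden = 119 − 803/7 = 30/7.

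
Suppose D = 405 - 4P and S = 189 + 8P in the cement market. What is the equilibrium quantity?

Q* = 333

Set D = S: 405 - 4P = 189 + 8P.
216 = 12P, so P* = 18.
Q* = 405 − 4(18) = 333.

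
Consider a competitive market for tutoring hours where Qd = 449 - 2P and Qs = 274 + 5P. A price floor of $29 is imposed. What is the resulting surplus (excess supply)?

Surplus = 28

Equilibrium price would be P* = 25, so the floor at 29 binds.
At P = 29: Qd = 391, Qs = 419.
Surplus = 419 − 391 = 28.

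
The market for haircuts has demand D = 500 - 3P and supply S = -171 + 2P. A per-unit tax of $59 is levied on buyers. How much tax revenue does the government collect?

Tax revenue = 1569.4

Pre-tax equilibrium: P* = 134.2, Q* = 97.4.
Tax on buyers shifts demand to D = 500 − 3(P + 59) = 323 - 3P.
323 - 3P = -171 + 2P gives seller price Ps = 98.8; buyers pay Pb = 98.8 + 59 = 157.8.
New quantity: Q = 500 − 3(157.8) = 26.6.
Revenue = 59 × 26.6 = 1569.4.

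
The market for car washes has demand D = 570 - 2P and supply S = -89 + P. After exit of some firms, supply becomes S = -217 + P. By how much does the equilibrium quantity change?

Original equilibrium: P* = 659/3, Q* = 392/3.
New equilibrium: 570 - 2P = -217 + P, so 787 = 3P and P' = 787/3; Q' = 570 − 2(787/3) = 136/3.
Change in quantity: 136/3 − 392/3 = -256/3.

ΔQ = -256/3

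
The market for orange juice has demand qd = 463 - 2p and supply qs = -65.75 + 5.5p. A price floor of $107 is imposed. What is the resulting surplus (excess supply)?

Equilibrium price would be p* = 70.5, so the floor at 107 binds.
At p = 107: qd = 249, qs = 522.75.
Surplus = 522.75 − 249 = 273.75.

Surplus = 273.75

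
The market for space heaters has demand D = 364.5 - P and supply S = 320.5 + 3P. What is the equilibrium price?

P* = 11

Set D = S: 364.5 - P = 320.5 + 3P.
44 = 4P, so P* = 11.
Q* = 364.5 − 1(11) = 353.5.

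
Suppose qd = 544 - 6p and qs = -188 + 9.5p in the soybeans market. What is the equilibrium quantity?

Set qd = qs: 544 - 6p = -188 + 9.5p.
732 = 15.5p, so p* = 1464/31.
q* = 544 − 6(1464/31) = 8080/31.

q* = 8080/31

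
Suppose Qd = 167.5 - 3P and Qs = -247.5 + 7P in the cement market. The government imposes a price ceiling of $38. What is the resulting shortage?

Shortage = 35

Equilibrium price would be P* = 41.5, so the ceiling at 38 binds.
At P = 38: Qd = 167.5 − 3(38) = 53.5, Qs = -247.5 + 7(38) = 18.5.
Shortage = 53.5 − 18.5 = 35.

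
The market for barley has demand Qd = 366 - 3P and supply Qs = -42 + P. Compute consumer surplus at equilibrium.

Equilibrium: 366 - 3P = -42 + P gives P* = 102, Q* = 60.
Demand choke price (Qd = 0): P = 122.
CS = ½(122 − 102)(60) = 600.

Consumer surplus = 600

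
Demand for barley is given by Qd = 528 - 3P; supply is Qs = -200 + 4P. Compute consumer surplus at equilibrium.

Equilibrium: 528 - 3P = -200 + 4P gives P* = 104, Q* = 216.
Demand choke price (Qd = 0): P = 176.
CS = ½(176 − 104)(216) = 7776.

Consumer surplus = 7776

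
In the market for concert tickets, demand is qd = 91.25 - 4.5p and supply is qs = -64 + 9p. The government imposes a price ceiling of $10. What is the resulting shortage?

Equilibrium price would be p* = 11.5, so the ceiling at 10 binds.
At p = 10: qd = 91.25 − 4.5(10) = 46.25, qs = -64 + 9(10) = 26.
Shortage = 46.25 − 26 = 20.25.

Shortage = 20.25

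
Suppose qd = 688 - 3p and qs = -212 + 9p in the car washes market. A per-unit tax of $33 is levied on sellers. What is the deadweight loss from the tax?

Deadweight loss = 1225.125

Pre-tax equilibrium: p* = 75, q* = 463.
Tax on sellers shifts supply to qs = -212 + 9(p − 33) = -509 + 9p.
688 - 3p = -509 + 9p gives buyer price pb = 99.75; sellers receive ps = 99.75 − 33 = 66.75.
New quantity: q = 688 − 3(99.75) = 388.75.
DWL = ½ × 33 × (463 − 388.75) = 1225.125.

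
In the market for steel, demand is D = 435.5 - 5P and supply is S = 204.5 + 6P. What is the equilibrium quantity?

Q* = 330.5

Set D = S: 435.5 - 5P = 204.5 + 6P.
231 = 11P, so P* = 21.
Q* = 435.5 − 5(21) = 330.5.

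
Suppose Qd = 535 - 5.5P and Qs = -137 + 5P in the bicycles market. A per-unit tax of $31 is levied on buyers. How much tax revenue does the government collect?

Tax revenue = 66278/21

Pre-tax equilibrium: P* = 64, Q* = 183.
Tax on buyers shifts demand to Qd = 535 − 5.5(P + 31) = 364.5 - 5.5P.
364.5 - 5.5P = -137 + 5P gives seller price Ps = 1003/21; buyers pay Pb = 1003/21 + 31 = 1654/21.
New quantity: Q = 535 − 5.5(1654/21) = 2138/21.
Revenue = 31 × 2138/21 = 66278/21.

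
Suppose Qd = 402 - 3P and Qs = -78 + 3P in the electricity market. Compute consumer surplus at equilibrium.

Consumer surplus = 4374

Equilibrium: 402 - 3P = -78 + 3P gives P* = 80, Q* = 162.
Demand choke price (Qd = 0): P = 134.
CS = ½(134 − 80)(162) = 4374.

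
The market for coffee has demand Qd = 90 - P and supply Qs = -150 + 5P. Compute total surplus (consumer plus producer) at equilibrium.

Total surplus = 1500

Equilibrium: 90 - P = -150 + 5P gives P* = 40, Q* = 50.
Demand choke price: P = 90; supply starts at P = 30.
CS = ½(90 − 40)(50) = 1250; PS = ½(40 − 30)(50) = 250.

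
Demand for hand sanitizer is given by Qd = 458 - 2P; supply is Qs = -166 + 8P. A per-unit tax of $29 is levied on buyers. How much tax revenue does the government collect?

Pre-tax equilibrium: P* = 62.4, Q* = 333.2.
Tax on buyers shifts demand to Qd = 458 − 2(P + 29) = 400 - 2P.
400 - 2P = -166 + 8P gives seller price Ps = 56.6; buyers pay Pb = 56.6 + 29 = 85.6.
New quantity: Q = 458 − 2(85.6) = 286.8.
Revenue = 29 × 286.8 = 8317.2.

Tax revenue = 8317.2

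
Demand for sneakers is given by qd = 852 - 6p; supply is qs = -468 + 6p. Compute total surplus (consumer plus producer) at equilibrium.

Total surplus = 6144

Equilibrium: 852 - 6p = -468 + 6p gives p* = 110, q* = 192.
Demand choke price: p = 142; supply starts at p = 78.
CS = ½(142 − 110)(192) = 3072; PS = ½(110 − 78)(192) = 3072.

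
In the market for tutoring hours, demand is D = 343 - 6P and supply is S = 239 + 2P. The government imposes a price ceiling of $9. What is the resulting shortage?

Shortage = 32

Equilibrium price would be P* = 13, so the ceiling at 9 binds.
At P = 9: D = 343 − 6(9) = 289, S = 239 + 2(9) = 257.
Shortage = 289 − 257 = 32.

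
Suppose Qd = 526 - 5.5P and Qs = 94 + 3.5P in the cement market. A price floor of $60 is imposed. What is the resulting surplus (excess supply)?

Equilibrium price would be P* = 48, so the floor at 60 binds.
At P = 60: Qd = 196, Qs = 304.
Surplus = 304 − 196 = 108.

Surplus = 108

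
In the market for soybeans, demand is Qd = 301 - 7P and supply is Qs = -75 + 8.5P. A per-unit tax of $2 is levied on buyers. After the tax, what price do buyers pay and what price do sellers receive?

Buyers pay 786/31, sellers receive 724/31

Pre-tax equilibrium: P* = 752/31, Q* = 4067/31.
Tax on buyers shifts demand to Qd = 301 − 7(P + 2) = 287 - 7P.
287 - 7P = -75 + 8.5P gives seller price Ps = 724/31; buyers pay Pb = 724/31 + 2 = 786/31.
New quantity: Q = 301 − 7(786/31) = 3829/31.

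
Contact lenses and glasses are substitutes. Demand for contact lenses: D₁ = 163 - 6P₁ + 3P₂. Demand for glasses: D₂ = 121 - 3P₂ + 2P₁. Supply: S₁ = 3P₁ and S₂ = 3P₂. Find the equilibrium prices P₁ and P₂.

P₁ = 27.9375, P₂ = 1415/48

Market 1: 163 - 6P₁ + 3P₂ = 3P₁ → 9P₁ - 3P₂ = 163.
Market 2: 6P₂ - 2P₁ = 121.
Eliminating P₂: 6×(1) + 3×(2) gives 48P₁ = 1341, so P₁ = 27.9375.
Back-substitute into (2): P₂ = (121 + 2×27.9375) / 6 = 1415/48.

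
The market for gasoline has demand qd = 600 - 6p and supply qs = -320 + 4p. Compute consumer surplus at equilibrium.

Equilibrium: 600 - 6p = -320 + 4p gives p* = 92, q* = 48.
Demand choke price (qd = 0): p = 100.
CS = ½(100 − 92)(48) = 192.

Consumer surplus = 192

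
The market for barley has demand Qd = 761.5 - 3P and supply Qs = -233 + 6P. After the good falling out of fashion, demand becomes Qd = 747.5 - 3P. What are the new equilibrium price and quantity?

P' = 1961/18, Q' = 1262/3

Original equilibrium: P* = 110.5, Q* = 430.
New equilibrium: 747.5 - 3P = -233 + 6P, so 980.5 = 9P and P' = 1961/18; Q' = 747.5 − 3(1961/18) = 1262/3.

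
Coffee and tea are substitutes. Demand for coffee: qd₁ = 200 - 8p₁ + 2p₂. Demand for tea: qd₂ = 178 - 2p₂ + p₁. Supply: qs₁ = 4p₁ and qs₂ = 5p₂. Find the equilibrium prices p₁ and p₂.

Market 1: 200 - 8p₁ + 2p₂ = 4p₁ → 12p₁ - 2p₂ = 200.
Market 2: 7p₂ - p₁ = 178.
Eliminating p₂: 7×(1) + 2×(2) gives 82p₁ = 1756, so p₁ = 878/41.
Back-substitute into (2): p₂ = (178 + 1×878/41) / 7 = 1168/41.

p₁ = 878/41, p₂ = 1168/41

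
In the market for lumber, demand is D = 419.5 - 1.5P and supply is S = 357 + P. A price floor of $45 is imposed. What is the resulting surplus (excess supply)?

Surplus = 50

Equilibrium price would be P* = 25, so the floor at 45 binds.
At P = 45: D = 352, S = 402.
Surplus = 402 − 352 = 50.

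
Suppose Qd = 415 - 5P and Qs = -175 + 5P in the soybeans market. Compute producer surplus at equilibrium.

Equilibrium: 415 - 5P = -175 + 5P gives P* = 59, Q* = 120.
Supply starts at P = 35 (where Qs = 0).
PS = ½(59 − 35)(120) = 1440.

Producer surplus = 1440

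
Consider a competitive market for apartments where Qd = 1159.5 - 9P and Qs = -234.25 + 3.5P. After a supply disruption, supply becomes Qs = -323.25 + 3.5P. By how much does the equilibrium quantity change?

Original equilibrium: P* = 111.5, Q* = 156.
New equilibrium: 1159.5 - 9P = -323.25 + 3.5P, so 1482.75 = 12.5P and P' = 118.62; Q' = 1159.5 − 9(118.62) = 91.92.
Change in quantity: 91.92 − 156 = -64.08.

ΔQ = -64.08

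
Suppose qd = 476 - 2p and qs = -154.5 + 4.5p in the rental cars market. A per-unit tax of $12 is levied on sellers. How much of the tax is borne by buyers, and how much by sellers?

Buyers bear 108/13, sellers bear 48/13

Pre-tax equilibrium: p* = 97, q* = 282.
Tax on sellers shifts supply to qs = -154.5 + 4.5(p − 12) = -208.5 + 4.5p.
476 - 2p = -208.5 + 4.5p gives buyer price pb = 1369/13; sellers receive ps = 1369/13 − 12 = 1213/13.
New quantity: q = 476 − 2(1369/13) = 3450/13.
Buyer burden = 1369/13 − 97 = 108/13; seller burden = 97 − 1213/13 = 48/13.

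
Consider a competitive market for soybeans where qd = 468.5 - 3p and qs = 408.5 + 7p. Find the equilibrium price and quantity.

p* = 6, q* = 450.5

Set qd = qs: 468.5 - 3p = 408.5 + 7p.
60 = 10p, so p* = 6.
q* = 468.5 − 3(6) = 450.5.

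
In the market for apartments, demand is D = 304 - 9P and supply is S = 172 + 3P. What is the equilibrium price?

P* = 11

Set D = S: 304 - 9P = 172 + 3P.
132 = 12P, so P* = 11.
Q* = 304 − 9(11) = 205.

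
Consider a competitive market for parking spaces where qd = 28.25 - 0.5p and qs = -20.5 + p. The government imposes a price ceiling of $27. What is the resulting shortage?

Shortage = 8.25

Equilibrium price would be p* = 32.5, so the ceiling at 27 binds.
At p = 27: qd = 28.25 − 0.5(27) = 14.75, qs = -20.5 + 1(27) = 6.5.
Shortage = 14.75 − 6.5 = 8.25.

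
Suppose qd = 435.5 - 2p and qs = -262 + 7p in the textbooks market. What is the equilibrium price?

Set qd = qs: 435.5 - 2p = -262 + 7p.
697.5 = 9p, so p* = 77.5.
q* = 435.5 − 2(77.5) = 280.5.

p* = 77.5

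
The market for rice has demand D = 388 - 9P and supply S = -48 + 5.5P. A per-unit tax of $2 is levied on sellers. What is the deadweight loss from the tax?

Pre-tax equilibrium: P* = 872/29, Q* = 3404/29.
Tax on sellers shifts supply to S = -48 + 5.5(P − 2) = -59 + 5.5P.
388 - 9P = -59 + 5.5P gives buyer price Pb = 894/29; sellers receive Ps = 894/29 − 2 = 836/29.
New quantity: Q = 388 − 9(894/29) = 3206/29.
DWL = ½ × 2 × (3404/29 − 3206/29) = 198/29.

Deadweight loss = 198/29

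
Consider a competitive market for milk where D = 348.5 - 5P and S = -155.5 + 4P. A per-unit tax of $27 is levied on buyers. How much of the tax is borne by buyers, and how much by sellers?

Pre-tax equilibrium: P* = 56, Q* = 68.5.
Tax on buyers shifts demand to D = 348.5 − 5(P + 27) = 213.5 - 5P.
213.5 - 5P = -155.5 + 4P gives seller price Ps = 41; buyers pay Pb = 41 + 27 = 68.
New quantity: Q = 348.5 − 5(68) = 8.5.
Buyer burden = 68 − 56 = 12; seller burden = 56 − 41 = 15.

Buyers bear $12, sellers bear $15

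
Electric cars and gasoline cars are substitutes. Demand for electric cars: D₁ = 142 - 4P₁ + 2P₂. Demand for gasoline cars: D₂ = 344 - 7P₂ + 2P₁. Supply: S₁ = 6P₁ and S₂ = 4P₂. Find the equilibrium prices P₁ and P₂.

P₁ = 1125/53, P₂ = 1862/53

Market 1: 142 - 4P₁ + 2P₂ = 6P₁ → 10P₁ - 2P₂ = 142.
Market 2: 11P₂ - 2P₁ = 344.
Eliminating P₂: 11×(1) + 2×(2) gives 106P₁ = 2250, so P₁ = 1125/53.
Back-substitute into (2): P₂ = (344 + 2×1125/53) / 11 = 1862/53.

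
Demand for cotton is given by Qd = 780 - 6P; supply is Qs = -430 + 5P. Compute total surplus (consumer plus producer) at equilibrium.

Equilibrium: 780 - 6P = -430 + 5P gives P* = 110, Q* = 120.
Demand choke price: P = 130; supply starts at P = 86.
CS = ½(130 − 110)(120) = 1200; PS = ½(110 − 86)(120) = 1440.

Total surplus = 2640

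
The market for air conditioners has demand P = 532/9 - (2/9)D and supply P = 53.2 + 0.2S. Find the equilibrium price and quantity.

P* = 56, Q* = 14

Set the two price expressions equal: 532/9 - (2/9)Q = 53.2 + 0.2Q.
266/45 = (19/45)Q, so Q* = 14.
P* = 532/9 − (2/9)(14) = 56.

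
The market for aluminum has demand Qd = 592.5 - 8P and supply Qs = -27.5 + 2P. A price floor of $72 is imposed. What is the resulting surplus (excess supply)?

Surplus = 100

Equilibrium price would be P* = 62, so the floor at 72 binds.
At P = 72: Qd = 16.5, Qs = 116.5.
Surplus = 116.5 − 16.5 = 100.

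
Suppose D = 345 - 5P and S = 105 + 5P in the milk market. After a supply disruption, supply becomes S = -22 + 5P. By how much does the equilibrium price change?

ΔP = 12.7

Original equilibrium: P* = 24, Q* = 225.
New equilibrium: 345 - 5P = -22 + 5P, so 367 = 10P and P' = 36.7; Q' = 345 − 5(36.7) = 161.5.
Change in price: 36.7 − 24 = 12.7.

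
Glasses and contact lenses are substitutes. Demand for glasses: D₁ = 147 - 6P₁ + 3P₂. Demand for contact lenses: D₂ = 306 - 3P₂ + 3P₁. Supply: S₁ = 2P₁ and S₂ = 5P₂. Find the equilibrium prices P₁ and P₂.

P₁ = 2094/55, P₂ = 2889/55

Market 1: 147 - 6P₁ + 3P₂ = 2P₁ → 8P₁ - 3P₂ = 147.
Market 2: 8P₂ - 3P₁ = 306.
Eliminating P₂: 8×(1) + 3×(2) gives 55P₁ = 2094, so P₁ = 2094/55.
Back-substitute into (2): P₂ = (306 + 3×2094/55) / 8 = 2889/55.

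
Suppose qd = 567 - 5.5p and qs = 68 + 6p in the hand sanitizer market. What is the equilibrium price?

p* = 998/23

Set qd = qs: 567 - 5.5p = 68 + 6p.
499 = 11.5p, so p* = 998/23.
q* = 567 − 5.5(998/23) = 7552/23.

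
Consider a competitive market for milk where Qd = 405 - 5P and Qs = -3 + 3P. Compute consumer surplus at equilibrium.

Consumer surplus = 2250

Equilibrium: 405 - 5P = -3 + 3P gives P* = 51, Q* = 150.
Demand choke price (Qd = 0): P = 81.
CS = ½(81 − 51)(150) = 2250.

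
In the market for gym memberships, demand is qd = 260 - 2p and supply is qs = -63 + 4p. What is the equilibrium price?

p* = 323/6

Set qd = qs: 260 - 2p = -63 + 4p.
323 = 6p, so p* = 323/6.
q* = 260 − 2(323/6) = 457/3.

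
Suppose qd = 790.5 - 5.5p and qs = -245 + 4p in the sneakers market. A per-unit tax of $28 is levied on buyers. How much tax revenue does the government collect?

Pre-tax equilibrium: p* = 109, q* = 191.
Tax on buyers shifts demand to qd = 790.5 − 5.5(p + 28) = 636.5 - 5.5p.
636.5 - 5.5p = -245 + 4p gives seller price ps = 1763/19; buyers pay pb = 1763/19 + 28 = 2295/19.
New quantity: q = 790.5 − 5.5(2295/19) = 2397/19.
Revenue = 28 × 2397/19 = 67116/19.

Tax revenue = 67116/19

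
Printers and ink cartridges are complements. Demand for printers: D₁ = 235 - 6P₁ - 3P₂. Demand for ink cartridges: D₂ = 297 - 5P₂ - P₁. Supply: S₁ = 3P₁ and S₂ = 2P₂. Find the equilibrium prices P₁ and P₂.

P₁ = 377/30, P₂ = 1219/30

Market 1: 235 - 6P₁ - 3P₂ = 3P₁ → 9P₁ + 3P₂ = 235.
Market 2: 7P₂ + P₁ = 297.
Eliminating P₂: 7×(1) − 3×(2) gives 60P₁ = 754, so P₁ = 377/30.
Back-substitute into (2): P₂ = (297 − 1×377/30) / 7 = 1219/30.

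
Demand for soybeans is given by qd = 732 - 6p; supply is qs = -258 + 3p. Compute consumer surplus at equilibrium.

Consumer surplus = 432

Equilibrium: 732 - 6p = -258 + 3p gives p* = 110, q* = 72.
Demand choke price (qd = 0): p = 122.
CS = ½(122 − 110)(72) = 432.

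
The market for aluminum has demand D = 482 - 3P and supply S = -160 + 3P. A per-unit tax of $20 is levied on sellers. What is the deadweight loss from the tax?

Pre-tax equilibrium: P* = 107, Q* = 161.
Tax on sellers shifts supply to S = -160 + 3(P − 20) = -220 + 3P.
482 - 3P = -220 + 3P gives buyer price Pb = 117; sellers receive Ps = 117 − 20 = 97.
New quantity: Q = 482 − 3(117) = 131.
DWL = ½ × 20 × (161 − 131) = 300.

Deadweight loss = 300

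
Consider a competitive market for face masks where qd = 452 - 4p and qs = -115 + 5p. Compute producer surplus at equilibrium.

Equilibrium: 452 - 4p = -115 + 5p gives p* = 63, q* = 200.
Supply starts at p = 23 (where qs = 0).
PS = ½(63 − 23)(200) = 4000.

Producer surplus = 4000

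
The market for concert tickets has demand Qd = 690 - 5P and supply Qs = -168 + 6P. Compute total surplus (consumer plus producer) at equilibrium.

Equilibrium: 690 - 5P = -168 + 6P gives P* = 78, Q* = 300.
Demand choke price: P = 138; supply starts at P = 28.
CS = ½(138 − 78)(300) = 9000; PS = ½(78 − 28)(300) = 7500.

Total surplus = 16500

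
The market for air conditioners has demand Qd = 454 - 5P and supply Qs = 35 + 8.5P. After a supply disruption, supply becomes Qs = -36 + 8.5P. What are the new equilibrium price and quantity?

Original equilibrium: P* = 838/27, Q* = 8068/27.
New equilibrium: 454 - 5P = -36 + 8.5P, so 490 = 13.5P and P' = 980/27; Q' = 454 − 5(980/27) = 7358/27.

P' = 980/27, Q' = 7358/27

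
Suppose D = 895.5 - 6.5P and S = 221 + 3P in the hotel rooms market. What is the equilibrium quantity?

Set D = S: 895.5 - 6.5P = 221 + 3P.
674.5 = 9.5P, so P* = 71.
Q* = 895.5 − 6.5(71) = 434.

Q* = 434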